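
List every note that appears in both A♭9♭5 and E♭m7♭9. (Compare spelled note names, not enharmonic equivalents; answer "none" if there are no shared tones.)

Gb  Bb

A♭9♭5 = Ab, C, Ebb, Gb, Bb.
E♭m7♭9 = Eb, Gb, Bb, Db, Fb.
Shared: Gb, Bb.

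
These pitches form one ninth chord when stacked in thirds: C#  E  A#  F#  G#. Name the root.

F#

Stacking in thirds gives F# – A# – C# – E – G#, so F# is the root — F# dominant ninth.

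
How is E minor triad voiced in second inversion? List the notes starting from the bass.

B – E – G

In root position, E minor triad is E–G–B.
Second inversion puts the fifth (B) in the bass.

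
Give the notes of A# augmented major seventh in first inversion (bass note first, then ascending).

In root position, A# augmented major seventh is A-sharp–C-double-sharp–E-double-sharp–G-double-sharp.
First inversion puts the third (C-double-sharp) in the bass.

C-double-sharp, E-double-sharp, G-double-sharp, A-sharp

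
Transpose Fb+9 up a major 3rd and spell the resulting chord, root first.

A♭  C  E  G♭  B♭

A major 3rd up from F♭ is A♭, so the new chord is A♭ dominant ninth sharp five.
- root: A♭
- major 3rd: C
- augmented 5th: E
- minor 7th: G♭
- major 9th: B♭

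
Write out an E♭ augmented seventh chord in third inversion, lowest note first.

In root position, E♭ augmented seventh is Eb–G–B–Db.
Third inversion puts the seventh (Db) in the bass.

Db  Eb  G  B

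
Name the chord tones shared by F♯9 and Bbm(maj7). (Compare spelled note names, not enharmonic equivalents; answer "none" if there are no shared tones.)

F♯9: F# A# C# E G#
Bbm(maj7): Bb Db F A
Common to both → none.

none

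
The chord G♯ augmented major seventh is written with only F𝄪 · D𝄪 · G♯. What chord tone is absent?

B♯

The full G♯ augmented major seventh chord is G♯, B♯, D𝄪, F𝄪.
Comparing with the voicing, the major 3rd (3rd) — B♯ — is absent.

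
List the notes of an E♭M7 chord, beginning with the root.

E♭M7: major seventh on Eb.
- root: Eb
- major 3rd: G
- perfect 5th: Bb
- major 7th: D

Eb  G  Bb  D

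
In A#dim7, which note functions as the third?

Root of A#dim7 = A#. The 3rd is a minor 3rd: A# up a minor 3rd → C#.

C#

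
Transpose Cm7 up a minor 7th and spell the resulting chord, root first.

Bb Db F Ab

C up a minor 7th → Bb. New chord: Bb minor seventh.
Bb — root
Db — minor 3rd
F — perfect 5th
Ab — minor 7th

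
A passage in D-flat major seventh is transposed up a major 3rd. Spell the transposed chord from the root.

F – A – C – E

Transposed root: D-flat → F (major 3rd up). So we spell F major seventh:
Root: F
Major 3rd (3rd): A
Perfect 5th (5th): C
Major 7th (7th): E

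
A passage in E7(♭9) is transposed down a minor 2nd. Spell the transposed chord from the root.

D# – F## – A# – C# – E

A minor 2nd down from E is D#, so the new chord is D# dominant seventh flat nine.
root → D#
3rd (major 3rd) → F##
5th (perfect 5th) → A#
7th (minor 7th) → C#
9th (minor 9th) → E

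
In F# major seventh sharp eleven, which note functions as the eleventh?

B-sharp

Root of F# major seventh sharp eleven = F-sharp. The 11th is an augmented 11th: F-sharp up an augmented 11th → B-sharp.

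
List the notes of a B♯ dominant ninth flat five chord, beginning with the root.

Root B-sharp, quality dominant ninth flat five:
B-sharp — root
D-double-sharp — major 3rd
F-sharp — diminished 5th
A-sharp — minor 7th
C-double-sharp — major 9th

B-sharp  D-double-sharp  F-sharp  A-sharp  C-double-sharp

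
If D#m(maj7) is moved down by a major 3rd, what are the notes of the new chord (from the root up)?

B, D, F#, A#

D# down a major 3rd → B. New chord: B minor-major seventh.
Root: B
Minor 3rd (3rd): D
Perfect 5th (5th): F#
Major 7th (7th): A#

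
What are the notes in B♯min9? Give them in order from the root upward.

B♯min9 is a minor ninth built on B#.
B# — root
D# — minor 3rd
F## — perfect 5th
A# — minor 7th
C## — major 9th

B#  D#  F##  A#  C##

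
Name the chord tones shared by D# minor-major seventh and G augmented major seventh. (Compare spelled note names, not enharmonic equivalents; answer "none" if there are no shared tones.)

D-sharp, F-sharp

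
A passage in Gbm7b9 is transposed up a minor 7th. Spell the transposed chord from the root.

A minor 7th up from Gb is Fb, so the new chord is Fb minor seventh flat nine.
- root: Fb
- minor 3rd: Abb
- perfect 5th: Cb
- minor 7th: Ebb
- minor 9th: Gbb

Fb  Abb  Cb  Ebb  Gbb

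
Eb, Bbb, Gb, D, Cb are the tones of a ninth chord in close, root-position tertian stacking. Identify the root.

Cb

Stacking in thirds gives Cb – Eb – Gb – Bbb – D, so Cb is the root — Cb dominant seventh sharp nine.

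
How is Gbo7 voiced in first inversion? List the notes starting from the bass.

Gbo7 = Gb–Bbb–Dbb–Fbb; first inversion → third (Bbb) lowest.

Bbb  Dbb  Fbb  Gb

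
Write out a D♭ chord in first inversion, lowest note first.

F, A♭, D♭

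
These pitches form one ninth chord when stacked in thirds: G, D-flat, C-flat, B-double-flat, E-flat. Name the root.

Stacking in thirds gives C-flat – E-flat – G – B-double-flat – D-flat, so C-flat is the root — C-flat dominant ninth sharp five.

C-flat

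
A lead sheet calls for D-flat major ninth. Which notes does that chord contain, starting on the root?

D-flat major ninth: major ninth on Db.
root → Db
3rd (major 3rd) → F
5th (perfect 5th) → Ab
7th (major 7th) → C
9th (major 9th) → Eb

Db – F – Ab – C – Eb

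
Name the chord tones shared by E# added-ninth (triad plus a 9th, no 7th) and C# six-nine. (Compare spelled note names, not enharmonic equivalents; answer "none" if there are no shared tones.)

E-sharp

E# added-ninth: E-sharp G-double-sharp B-sharp F-double-sharp
C# six-nine: C-sharp E-sharp G-sharp A-sharp D-sharp
Common to both → E-sharp.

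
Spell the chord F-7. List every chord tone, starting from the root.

F – A♭ – C – E♭

F-7: minor seventh on F.
F — root
A♭ — minor 3rd
C — perfect 5th
E♭ — minor 7th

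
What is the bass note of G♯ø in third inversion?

F#

G♯ø in root position is G#–B–D–F#.
Third inversion places the seventh in the bass, which is F#.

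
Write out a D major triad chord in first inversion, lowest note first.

In root position, D major triad is D–F-sharp–A.
First inversion puts the third (F-sharp) in the bass.

F-sharp, A, D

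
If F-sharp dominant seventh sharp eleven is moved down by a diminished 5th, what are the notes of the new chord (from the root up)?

A diminished 5th down from F-sharp is B-sharp, so the new chord is B-sharp dominant seventh sharp eleven.
B-sharp — root
D-double-sharp — major 3rd
F-double-sharp — perfect 5th
A-sharp — minor 7th
E-double-sharp — augmented 11th

B-sharp, D-double-sharp, F-double-sharp, A-sharp, E-double-sharp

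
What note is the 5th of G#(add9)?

Root of G#(add9) = G#. The 5th is a perfect 5th: G# up a perfect 5th → D#.

D#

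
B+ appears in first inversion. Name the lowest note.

B+ in root position is B–D#–F##.
First inversion places the third in the bass, which is D#.

D#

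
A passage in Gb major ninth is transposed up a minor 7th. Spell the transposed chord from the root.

A minor 7th up from Gb is Fb, so the new chord is Fb major ninth.
root → Fb
3rd (major 3rd) → Ab
5th (perfect 5th) → Cb
7th (major 7th) → Eb
9th (major 9th) → Gb

Fb, Ab, Cb, Eb, Gb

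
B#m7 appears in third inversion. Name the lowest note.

A#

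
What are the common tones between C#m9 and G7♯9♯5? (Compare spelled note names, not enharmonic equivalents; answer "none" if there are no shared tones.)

C#m9: C# E G# B D#
G7♯9♯5: G B D# F A#
Common to both → B, D#.

B  D#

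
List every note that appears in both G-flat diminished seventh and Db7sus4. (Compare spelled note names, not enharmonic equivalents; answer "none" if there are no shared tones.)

G♭

G-flat diminished seventh = G♭, B𝄫, D𝄫, F𝄫.
Db7sus4 = D♭, G♭, A♭, C♭.
Shared: G♭.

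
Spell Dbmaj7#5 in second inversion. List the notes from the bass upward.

A, C, Db, F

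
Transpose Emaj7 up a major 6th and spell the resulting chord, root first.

C#  E#  G#  B#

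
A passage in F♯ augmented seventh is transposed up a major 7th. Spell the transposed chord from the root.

E-sharp, G-double-sharp, B-double-sharp, D-sharp

F-sharp up a major 7th → E-sharp. New chord: E-sharp augmented seventh.
- root: E-sharp
- major 3rd: G-double-sharp
- augmented 5th: B-double-sharp
- minor 7th: D-sharp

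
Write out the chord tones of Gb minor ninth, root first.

Gb, Bbb, Db, Fb, Ab

Root Gb, quality minor ninth:
Root: Gb
Minor 3rd (3rd): Bbb
Perfect 5th (5th): Db
Minor 7th (7th): Fb
Major 9th (9th): Ab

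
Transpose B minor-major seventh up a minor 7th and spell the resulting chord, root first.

Transposed root: B → A (minor 7th up). So we spell A minor-major seventh:
root → A
3rd (minor 3rd) → C
5th (perfect 5th) → E
7th (major 7th) → G-sharp

A – C – E – G-sharp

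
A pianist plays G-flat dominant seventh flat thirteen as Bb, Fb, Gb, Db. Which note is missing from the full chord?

G-flat dominant seventh flat thirteen = Gb, Bb, Db, Fb, Ebb. The voicing lacks the 13th (minor 13th), Ebb.

Ebb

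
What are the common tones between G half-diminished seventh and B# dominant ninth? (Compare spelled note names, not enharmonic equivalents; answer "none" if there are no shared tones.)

none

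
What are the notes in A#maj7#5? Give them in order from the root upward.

A#, C##, E##, G##

A#maj7#5 is an augmented major seventh built on A#.
A# — root
C## — major 3rd
E## — augmented 5th
G## — major 7th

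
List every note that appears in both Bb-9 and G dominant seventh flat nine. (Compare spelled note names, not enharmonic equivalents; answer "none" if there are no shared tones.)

Bb-9: Bb Db F Ab C
G dominant seventh flat nine: G B D F Ab
Common to both → F, Ab.

F, Ab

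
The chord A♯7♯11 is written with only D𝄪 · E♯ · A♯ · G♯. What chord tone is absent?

The full A♯7♯11 chord is A♯, C𝄪, E♯, G♯, D𝄪.
Comparing with the voicing, the major 3rd (3rd) — C𝄪 — is absent.

C𝄪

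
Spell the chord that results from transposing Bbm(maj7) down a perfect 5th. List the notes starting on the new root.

Eb Gb Bb D

A perfect 5th down from Bb is Eb, so the new chord is Eb minor-major seventh.
Eb — root
Gb — minor 3rd
Bb — perfect 5th
D — major 7th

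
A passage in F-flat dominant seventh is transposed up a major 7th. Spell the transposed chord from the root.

E-flat G B-flat D-flat

A major 7th up from F-flat is E-flat, so the new chord is E-flat dominant seventh.
Root: E-flat
Major 3rd (3rd): G
Perfect 5th (5th): B-flat
Minor 7th (7th): D-flat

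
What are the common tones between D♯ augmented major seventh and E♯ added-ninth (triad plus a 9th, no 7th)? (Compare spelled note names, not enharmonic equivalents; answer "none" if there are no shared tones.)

D♯ augmented major seventh: D♯ F𝄪 A𝄪 C𝄪
E♯ added-ninth: E♯ G𝄪 B♯ F𝄪
Common to both → F𝄪.

F𝄪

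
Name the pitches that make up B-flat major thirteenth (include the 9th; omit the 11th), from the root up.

Bb D F A C G

B-flat major thirteenth: major thirteenth on Bb.
root → Bb
3rd (major 3rd) → D
5th (perfect 5th) → F
7th (major 7th) → A
9th (major 9th) → C
13th (major 13th) → G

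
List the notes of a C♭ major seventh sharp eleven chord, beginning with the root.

Cb Eb Gb Bb F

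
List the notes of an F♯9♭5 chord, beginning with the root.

F♯9♭5: dominant ninth flat five on F#.
- root: F#
- major 3rd: A#
- diminished 5th: C
- minor 7th: E
- major 9th: G#

F# A# C E G#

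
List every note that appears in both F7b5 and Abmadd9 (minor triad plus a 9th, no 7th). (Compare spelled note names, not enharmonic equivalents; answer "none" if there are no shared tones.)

F7b5: F A C♭ E♭
Abmadd9: A♭ C♭ E♭ B♭
Common to both → C♭, E♭.

C♭ E♭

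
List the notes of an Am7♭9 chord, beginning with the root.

Am7♭9: minor seventh flat nine on A.
root → A
3rd (minor 3rd) → C
5th (perfect 5th) → E
7th (minor 7th) → G
9th (minor 9th) → Bb

A  C  E  G  Bb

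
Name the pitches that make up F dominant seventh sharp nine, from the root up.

F  A  C  E-flat  G-sharp

F dominant seventh sharp nine is a dominant seventh sharp nine built on F.
F — root
A — major 3rd
C — perfect 5th
E-flat — minor 7th
G-sharp — augmented 9th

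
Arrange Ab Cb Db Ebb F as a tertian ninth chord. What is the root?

Arranged so that each adjacent pair is a third by letter name: Db – F – Ab – Cb – Ebb.
The bottom of that stack, Db, is the root (this is Db dominant seventh flat nine).

Db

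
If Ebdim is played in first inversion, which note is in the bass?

Ebdim = Eb–Gb–Bbb. First inversion → third in the bass = Gb.

Gb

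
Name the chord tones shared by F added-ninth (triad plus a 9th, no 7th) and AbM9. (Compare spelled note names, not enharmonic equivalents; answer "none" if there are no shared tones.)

F added-ninth = F, A, C, G.
AbM9 = A♭, C, E♭, G, B♭.
Shared: C, G.

C, G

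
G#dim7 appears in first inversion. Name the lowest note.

G#dim7 = G#–B–D–F. First inversion → third in the bass = B.

B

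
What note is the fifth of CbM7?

Gb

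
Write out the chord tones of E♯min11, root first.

E♯min11: minor eleventh on E#.
E# — root
G# — minor 3rd
B# — perfect 5th
D# — minor 7th
F## — major 9th
A# — perfect 11th

E# G# B# D# F## A#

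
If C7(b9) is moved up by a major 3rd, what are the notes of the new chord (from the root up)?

E – G# – B – D – F

A major 3rd up from C is E, so the new chord is E dominant seventh flat nine.
- root: E
- major 3rd: G#
- perfect 5th: B
- minor 7th: D
- minor 9th: F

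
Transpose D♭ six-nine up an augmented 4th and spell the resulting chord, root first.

G B D E A

D♭ up an augmented 4th → G. New chord: G six-nine.
G — root
B — major 3rd
D — perfect 5th
E — major 6th
A — major 9th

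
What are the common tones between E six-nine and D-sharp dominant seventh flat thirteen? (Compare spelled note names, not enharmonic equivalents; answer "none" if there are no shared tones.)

B C-sharp

E six-nine: E G-sharp B C-sharp F-sharp
D-sharp dominant seventh flat thirteen: D-sharp F-double-sharp A-sharp C-sharp B
Common to both → B, C-sharp.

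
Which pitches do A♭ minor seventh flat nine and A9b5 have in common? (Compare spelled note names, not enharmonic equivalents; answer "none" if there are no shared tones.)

A♭ minor seventh flat nine: Ab Cb Eb Gb Bbb
A9b5: A C# Eb G B
Common to both → Eb.

Eb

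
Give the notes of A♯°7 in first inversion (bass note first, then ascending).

C# – E – G – A#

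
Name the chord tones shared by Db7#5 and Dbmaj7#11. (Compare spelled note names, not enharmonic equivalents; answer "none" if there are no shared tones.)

Db, F

Db7#5 = Db, F, A, Cb.
Dbmaj7#11 = Db, F, Ab, C, G.
Shared: Db, F.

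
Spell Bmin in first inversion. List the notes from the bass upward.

D, F#, B

Bmin = B–D–F#; first inversion → third (D) lowest.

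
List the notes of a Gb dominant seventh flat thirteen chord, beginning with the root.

G-flat – B-flat – D-flat – F-flat – E-double-flat

Gb dominant seventh flat thirteen is a dominant seventh flat thirteen built on G-flat.
root → G-flat
3rd (major 3rd) → B-flat
5th (perfect 5th) → D-flat
7th (minor 7th) → F-flat
13th (minor 13th) → E-double-flat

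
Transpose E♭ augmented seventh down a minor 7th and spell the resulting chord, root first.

A minor 7th down from E-flat is F, so the new chord is F augmented seventh.
- root: F
- major 3rd: A
- augmented 5th: C-sharp
- minor 7th: E-flat

F, A, C-sharp, E-flat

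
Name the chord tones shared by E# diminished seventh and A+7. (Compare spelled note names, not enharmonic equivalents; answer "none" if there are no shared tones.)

E# diminished seventh = E#, G#, B, D.
A+7 = A, C#, E#, G.
Shared: E#.

E#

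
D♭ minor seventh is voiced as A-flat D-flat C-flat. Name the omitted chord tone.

F-flat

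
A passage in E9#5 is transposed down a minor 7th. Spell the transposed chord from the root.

E down a minor 7th → F#. New chord: F# dominant ninth sharp five.
root → F#
3rd (major 3rd) → A#
5th (augmented 5th) → C##
7th (minor 7th) → E
9th (major 9th) → G#

F#  A#  C##  E  G#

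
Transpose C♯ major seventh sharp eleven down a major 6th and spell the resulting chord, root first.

C# down a major 6th → E. New chord: E major seventh sharp eleven.
Root: E
Major 3rd (3rd): G#
Perfect 5th (5th): B
Major 7th (7th): D#
Augmented 11th (11th): A#

E, G#, B, D#, A#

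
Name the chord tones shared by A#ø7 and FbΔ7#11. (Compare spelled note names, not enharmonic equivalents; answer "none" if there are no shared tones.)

none

A#ø7: A♯ C♯ E G♯
FbΔ7#11: F♭ A♭ C♭ E♭ B♭
Common to both → none.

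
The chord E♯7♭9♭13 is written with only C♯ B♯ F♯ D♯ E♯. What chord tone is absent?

The full E♯7♭9♭13 chord is E♯, G𝄪, B♯, D♯, F♯, C♯.
Comparing with the voicing, the major 3rd (3rd) — G𝄪 — is absent.

G𝄪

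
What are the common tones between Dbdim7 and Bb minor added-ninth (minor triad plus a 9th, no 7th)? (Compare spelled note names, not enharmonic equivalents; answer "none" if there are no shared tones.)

Dbdim7 = Db, Fb, Abb, Cbb.
Bb minor added-ninth = Bb, Db, F, C.
Shared: Db.

Db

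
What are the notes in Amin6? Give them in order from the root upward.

A – C – E – F#

Amin6: minor sixth on A.
root → A
3rd (minor 3rd) → C
5th (perfect 5th) → E
6th (major 6th) → F#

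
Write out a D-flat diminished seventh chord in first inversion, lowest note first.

D-flat diminished seventh = Db–Fb–Abb–Cbb; first inversion → third (Fb) lowest.

Fb  Abb  Cbb  Db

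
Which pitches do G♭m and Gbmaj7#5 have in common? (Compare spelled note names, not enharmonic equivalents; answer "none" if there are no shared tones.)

Gb

G♭m = Gb, Bbb, Db.
Gbmaj7#5 = Gb, Bb, D, F.
Shared: Gb.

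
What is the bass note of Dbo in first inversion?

Dbo in root position is Db–Fb–Abb.
First inversion places the third in the bass, which is Fb.

Fb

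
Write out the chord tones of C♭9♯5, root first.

Cb, Eb, G, Bbb, Db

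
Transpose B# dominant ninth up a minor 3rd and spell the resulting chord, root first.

Transposed root: B-sharp → D-sharp (minor 3rd up). So we spell D-sharp dominant ninth:
root → D-sharp
3rd (major 3rd) → F-double-sharp
5th (perfect 5th) → A-sharp
7th (minor 7th) → C-sharp
9th (major 9th) → E-sharp

D-sharp  F-double-sharp  A-sharp  C-sharp  E-sharp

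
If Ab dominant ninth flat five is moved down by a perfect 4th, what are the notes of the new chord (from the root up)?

E-flat, G, B-double-flat, D-flat, F

Transposed root: A-flat → E-flat (perfect 4th down). So we spell E-flat dominant ninth flat five:
root → E-flat
3rd (major 3rd) → G
5th (diminished 5th) → B-double-flat
7th (minor 7th) → D-flat
9th (major 9th) → F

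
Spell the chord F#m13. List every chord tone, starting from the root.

Root F♯, quality minor thirteenth:
root → F♯
3rd (minor 3rd) → A
5th (perfect 5th) → C♯
7th (minor 7th) → E
9th (major 9th) → G♯
11th (perfect 11th) → B
13th (major 13th) → D♯

F♯ A C♯ E G♯ B D♯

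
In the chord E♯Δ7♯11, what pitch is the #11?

A##

E♯Δ7♯11 is built on E#; its 11th is an augmented 11th above the root.
A fourth above E uses the letter A, and the augmented 11th above E# is A##.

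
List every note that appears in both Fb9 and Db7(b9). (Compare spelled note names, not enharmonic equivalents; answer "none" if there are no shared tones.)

Ab  Cb  Ebb

Fb9 = Fb, Ab, Cb, Ebb, Gb.
Db7(b9) = Db, F, Ab, Cb, Ebb.
Shared: Ab, Cb, Ebb.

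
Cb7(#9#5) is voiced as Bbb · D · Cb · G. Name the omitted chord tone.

Eb

The full Cb7(#9#5) chord is Cb, Eb, G, Bbb, D.
Comparing with the voicing, the major 3rd (3rd) — Eb — is absent.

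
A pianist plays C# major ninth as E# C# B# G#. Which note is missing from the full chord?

D#

The full C# major ninth chord is C#, E#, G#, B#, D#.
Comparing with the voicing, the major 9th (9th) — D# — is absent.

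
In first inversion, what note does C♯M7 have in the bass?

C♯M7 in root position is C♯–E♯–G♯–B♯.
First inversion places the third in the bass, which is E♯.

E♯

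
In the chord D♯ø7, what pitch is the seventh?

Root of D♯ø7 = D#. The 7th is a minor 7th: D# up a minor 7th → C#.

C#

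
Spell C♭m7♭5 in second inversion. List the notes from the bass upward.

Gbb, Bbb, Cb, Ebb

C♭m7♭5 = Cb–Ebb–Gbb–Bbb; second inversion → fifth (Gbb) lowest.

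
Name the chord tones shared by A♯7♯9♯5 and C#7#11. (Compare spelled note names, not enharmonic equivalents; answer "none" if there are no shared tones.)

A♯7♯9♯5 = A♯, C𝄪, E𝄪, G♯, B𝄪.
C#7#11 = C♯, E♯, G♯, B, F𝄪.
Shared: G♯.

G♯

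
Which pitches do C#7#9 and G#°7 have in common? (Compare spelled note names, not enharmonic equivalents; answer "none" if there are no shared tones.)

C#7#9 = C#, E#, G#, B, D##.
G#°7 = G#, B, D, F.
Shared: G#, B.

G#  B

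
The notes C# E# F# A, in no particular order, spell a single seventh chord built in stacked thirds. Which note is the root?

F#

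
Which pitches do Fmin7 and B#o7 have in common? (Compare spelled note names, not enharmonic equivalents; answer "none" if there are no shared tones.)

none

Fmin7 = F, A♭, C, E♭.
B#o7 = B♯, D♯, F♯, A.
Shared: none.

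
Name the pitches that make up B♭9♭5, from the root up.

B♭9♭5 is a dominant ninth flat five built on Bb.
- root: Bb
- major 3rd: D
- diminished 5th: Fb
- minor 7th: Ab
- major 9th: C

Bb  D  Fb  Ab  C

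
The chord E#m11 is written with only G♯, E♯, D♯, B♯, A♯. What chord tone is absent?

F𝄪

E#m11 = E♯, G♯, B♯, D♯, F𝄪, A♯. The voicing lacks the 9th (major 9th), F𝄪.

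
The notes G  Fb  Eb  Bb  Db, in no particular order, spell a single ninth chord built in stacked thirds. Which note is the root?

Stacking in thirds gives Eb – G – Bb – Db – Fb, so Eb is the root — Eb dominant seventh flat nine.

Eb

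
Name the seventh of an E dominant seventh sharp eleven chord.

D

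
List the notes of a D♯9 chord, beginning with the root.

D# – F## – A# – C# – E#

D♯9: dominant ninth on D#.
Root: D#
Major 3rd (3rd): F##
Perfect 5th (5th): A#
Minor 7th (7th): C#
Major 9th (9th): E#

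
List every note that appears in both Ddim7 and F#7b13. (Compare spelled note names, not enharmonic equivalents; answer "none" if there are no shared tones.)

D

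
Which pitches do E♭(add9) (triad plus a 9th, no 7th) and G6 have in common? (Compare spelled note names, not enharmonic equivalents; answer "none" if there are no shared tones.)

G

E♭(add9) = Eb, G, Bb, F.
G6 = G, B, D, E.
Shared: G.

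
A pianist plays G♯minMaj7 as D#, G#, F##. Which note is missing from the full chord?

The full G♯minMaj7 chord is G#, B, D#, F##.
Comparing with the voicing, the minor 3rd (3rd) — B — is absent.

B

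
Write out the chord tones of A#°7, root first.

A#, C#, E, G

Root A#, quality diminished seventh:
Root: A#
Minor 3rd (3rd): C#
Diminished 5th (5th): E
Diminished 7th (7th): G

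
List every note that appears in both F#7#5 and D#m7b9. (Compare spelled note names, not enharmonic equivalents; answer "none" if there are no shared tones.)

F#, A#, E

F#7#5 = F#, A#, C##, E.
D#m7b9 = D#, F#, A#, C#, E.
Shared: F#, A#, E.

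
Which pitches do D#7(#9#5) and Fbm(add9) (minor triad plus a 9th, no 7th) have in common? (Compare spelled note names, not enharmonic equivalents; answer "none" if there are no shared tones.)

none

D#7(#9#5) = D#, F##, A##, C#, E##.
Fbm(add9) = Fb, Abb, Cb, Gb.
Shared: none.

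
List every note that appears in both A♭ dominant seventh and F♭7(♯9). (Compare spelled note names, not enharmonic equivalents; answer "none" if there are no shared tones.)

Ab

A♭ dominant seventh: Ab C Eb Gb
F♭7(♯9): Fb Ab Cb Ebb G
Common to both → Ab.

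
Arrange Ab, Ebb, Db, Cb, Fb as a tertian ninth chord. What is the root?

Arranged so that each adjacent pair is a third by letter name: Db – Fb – Ab – Cb – Ebb.
The bottom of that stack, Db, is the root (this is Db minor seventh flat nine).

Db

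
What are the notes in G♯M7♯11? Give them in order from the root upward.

G♯M7♯11: major seventh sharp eleven on G#.
Root: G#
Major 3rd (3rd): B#
Perfect 5th (5th): D#
Major 7th (7th): F##
Augmented 11th (11th): C##

G#, B#, D#, F##, C##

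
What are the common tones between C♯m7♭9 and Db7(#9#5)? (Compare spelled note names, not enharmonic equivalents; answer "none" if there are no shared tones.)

C♯m7♭9 = C#, E, G#, B, D.
Db7(#9#5) = Db, F, A, Cb, E.
Shared: E.

E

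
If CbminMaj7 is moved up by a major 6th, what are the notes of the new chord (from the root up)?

A♭ – C♭ – E♭ – G

Transposed root: C♭ → A♭ (major 6th up). So we spell A♭ minor-major seventh:
Root: A♭
Minor 3rd (3rd): C♭
Perfect 5th (5th): E♭
Major 7th (7th): G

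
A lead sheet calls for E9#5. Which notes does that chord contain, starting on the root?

E9#5 is a dominant ninth sharp five built on E.
E — root
G# — major 3rd
B# — augmented 5th
D — minor 7th
F# — major 9th

E, G#, B#, D, F#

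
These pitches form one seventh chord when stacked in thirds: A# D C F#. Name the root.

D

Arranged so that each adjacent pair is a third by letter name: D – F# – A# – C.
The bottom of that stack, D, is the root (this is D augmented seventh).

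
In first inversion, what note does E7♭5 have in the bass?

G#

E7♭5 = E–G#–Bb–D. First inversion → third in the bass = G#.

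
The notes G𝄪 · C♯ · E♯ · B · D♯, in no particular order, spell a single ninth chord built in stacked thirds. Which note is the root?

Stacking in thirds gives C♯ – E♯ – G𝄪 – B – D♯, so C♯ is the root — C♯ dominant ninth sharp five.

C♯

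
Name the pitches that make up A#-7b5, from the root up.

A#  C#  E  G#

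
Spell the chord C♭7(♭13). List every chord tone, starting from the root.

C♭ – E♭ – G♭ – B𝄫 – A𝄫

C♭7(♭13): dominant seventh flat thirteen on C♭.
C♭ — root
E♭ — major 3rd
G♭ — perfect 5th
B𝄫 — minor 7th
A𝄫 — minor 13th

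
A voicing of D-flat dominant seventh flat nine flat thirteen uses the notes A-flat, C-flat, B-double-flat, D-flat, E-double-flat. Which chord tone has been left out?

The full D-flat dominant seventh flat nine flat thirteen chord is D-flat, F, A-flat, C-flat, E-double-flat, B-double-flat.
Comparing with the voicing, the major 3rd (3rd) — F — is absent.

F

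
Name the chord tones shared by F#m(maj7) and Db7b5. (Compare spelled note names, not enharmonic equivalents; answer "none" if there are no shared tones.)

F#m(maj7): F# A C# E#
Db7b5: Db F Abb Cb
Common to both → none.

none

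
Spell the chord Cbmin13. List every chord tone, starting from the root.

C♭  E𝄫  G♭  B𝄫  D♭  F♭  A♭

Root C♭, quality minor thirteenth:
root → C♭
3rd (minor 3rd) → E𝄫
5th (perfect 5th) → G♭
7th (minor 7th) → B𝄫
9th (major 9th) → D♭
11th (perfect 11th) → F♭
13th (major 13th) → A♭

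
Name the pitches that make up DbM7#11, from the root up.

DbM7#11 is a major seventh sharp eleven built on Db.
- root: Db
- major 3rd: F
- perfect 5th: Ab
- major 7th: C
- augmented 11th: G

Db, F, Ab, C, G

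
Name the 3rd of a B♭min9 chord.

Db

B♭min9 is built on Bb; its 3rd is a minor 3rd above the root.
A third above B uses the letter D, and the minor 3rd above Bb is Db.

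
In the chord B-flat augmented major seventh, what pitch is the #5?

F-sharp

Root of B-flat augmented major seventh = B-flat. The 5th is an augmented 5th: B-flat up an augmented 5th → F-sharp.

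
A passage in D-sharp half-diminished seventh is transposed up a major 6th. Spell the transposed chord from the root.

B#, D#, F#, A#

D# up a major 6th → B#. New chord: B# half-diminished seventh.
Root: B#
Minor 3rd (3rd): D#
Diminished 5th (5th): F#
Minor 7th (7th): A#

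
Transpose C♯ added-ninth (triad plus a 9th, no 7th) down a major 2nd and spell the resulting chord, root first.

B D# F# C#

A major 2nd down from C# is B, so the new chord is B added-ninth.
B — root
D# — major 3rd
F# — perfect 5th
C# — major 9th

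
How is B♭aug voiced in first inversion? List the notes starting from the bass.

D – F♯ – B♭

In root position, B♭aug is B♭–D–F♯.
First inversion puts the third (D) in the bass.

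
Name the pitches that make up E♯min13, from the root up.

Root E♯, quality minor thirteenth:
Root: E♯
Minor 3rd (3rd): G♯
Perfect 5th (5th): B♯
Minor 7th (7th): D♯
Major 9th (9th): F𝄪
Perfect 11th (11th): A♯
Major 13th (13th): C𝄪

E♯ – G♯ – B♯ – D♯ – F𝄪 – A♯ – C𝄪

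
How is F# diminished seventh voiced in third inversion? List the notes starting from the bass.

E-flat  F-sharp  A  C

F# diminished seventh = F-sharp–A–C–E-flat; third inversion → seventh (E-flat) lowest.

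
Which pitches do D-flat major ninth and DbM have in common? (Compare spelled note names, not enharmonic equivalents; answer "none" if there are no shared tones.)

D-flat major ninth: Db F Ab C Eb
DbM: Db F Ab
Common to both → Db, F, Ab.

Db F Ab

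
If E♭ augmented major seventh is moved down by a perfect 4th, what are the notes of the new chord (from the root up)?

Eb down a perfect 4th → Bb. New chord: Bb augmented major seventh.
Root: Bb
Major 3rd (3rd): D
Augmented 5th (5th): F#
Major 7th (7th): A

Bb D F# A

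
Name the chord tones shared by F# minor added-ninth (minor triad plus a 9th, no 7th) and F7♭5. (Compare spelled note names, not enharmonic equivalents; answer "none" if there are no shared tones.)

F# minor added-ninth: F♯ A C♯ G♯
F7♭5: F A C♭ E♭
Common to both → A.

A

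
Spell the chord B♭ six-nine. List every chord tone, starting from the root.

B-flat  D  F  G  C

B♭ six-nine is a six-nine built on B-flat.
Root: B-flat
Major 3rd (3rd): D
Perfect 5th (5th): F
Major 6th (6th): G
Major 9th (9th): C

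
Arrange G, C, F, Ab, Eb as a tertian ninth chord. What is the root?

F

Arranged so that each adjacent pair is a third by letter name: F – Ab – C – Eb – G.
The bottom of that stack, F, is the root (this is F minor ninth).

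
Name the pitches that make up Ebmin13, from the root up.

Eb – Gb – Bb – Db – F – Ab – C

Ebmin13 is a minor thirteenth built on Eb.
root → Eb
3rd (minor 3rd) → Gb
5th (perfect 5th) → Bb
7th (minor 7th) → Db
9th (major 9th) → F
11th (perfect 11th) → Ab
13th (major 13th) → C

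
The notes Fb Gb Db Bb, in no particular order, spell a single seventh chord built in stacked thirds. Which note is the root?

Arranged so that each adjacent pair is a third by letter name: Gb – Bb – Db – Fb.
The bottom of that stack, Gb, is the root (this is Gb dominant seventh).

Gb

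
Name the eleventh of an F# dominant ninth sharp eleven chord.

B#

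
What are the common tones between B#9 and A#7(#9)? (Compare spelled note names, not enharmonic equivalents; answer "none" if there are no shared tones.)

A#, C##

B#9: B# D## F## A# C##
A#7(#9): A# C## E# G# B##
Common to both → A#, C##.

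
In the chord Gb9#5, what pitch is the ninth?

Root of Gb9#5 = Gb. The 9th is a major 9th: Gb up a major 9th → Ab.

Ab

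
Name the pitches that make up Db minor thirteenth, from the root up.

Db, Fb, Ab, Cb, Eb, Gb, Bb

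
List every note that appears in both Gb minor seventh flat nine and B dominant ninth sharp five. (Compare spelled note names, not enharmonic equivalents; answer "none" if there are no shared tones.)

none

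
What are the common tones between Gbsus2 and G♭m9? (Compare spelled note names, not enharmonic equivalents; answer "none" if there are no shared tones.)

Gb, Ab, Db

Gbsus2 = Gb, Ab, Db.
G♭m9 = Gb, Bbb, Db, Fb, Ab.
Shared: Gb, Ab, Db.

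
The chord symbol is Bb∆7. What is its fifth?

F

Bb∆7 is built on Bb; its 5th is a perfect 5th above the root.
A fifth above B uses the letter F, and the perfect 5th above Bb is F.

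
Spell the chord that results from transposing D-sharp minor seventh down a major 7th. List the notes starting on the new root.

D♯ down a major 7th → E. New chord: E minor seventh.
- root: E
- minor 3rd: G
- perfect 5th: B
- minor 7th: D

E – G – B – D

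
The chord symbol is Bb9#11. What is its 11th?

E

Bb9#11 is built on B♭; its 11th is an augmented 11th above the root.
A fourth above B uses the letter E, and the augmented 11th above B♭ is E.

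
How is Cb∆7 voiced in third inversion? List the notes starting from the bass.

B♭, C♭, E♭, G♭

Cb∆7 = C♭–E♭–G♭–B♭; third inversion → seventh (B♭) lowest.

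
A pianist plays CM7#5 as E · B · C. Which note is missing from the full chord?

The full CM7#5 chord is C, E, G#, B.
Comparing with the voicing, the augmented 5th (5th) — G# — is absent.

G#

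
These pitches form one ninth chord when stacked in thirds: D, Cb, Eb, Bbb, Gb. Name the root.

Cb

Stacking in thirds gives Cb – Eb – Gb – Bbb – D, so Cb is the root — Cb dominant seventh sharp nine.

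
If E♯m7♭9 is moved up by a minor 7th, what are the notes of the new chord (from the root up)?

E♯ up a minor 7th → D♯. New chord: D♯ minor seventh flat nine.
D♯ — root
F♯ — minor 3rd
A♯ — perfect 5th
C♯ — minor 7th
E — minor 9th

D♯  F♯  A♯  C♯  E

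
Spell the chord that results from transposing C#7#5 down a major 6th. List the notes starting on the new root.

E, G♯, B♯, D

A major 6th down from C♯ is E, so the new chord is E augmented seventh.
Root: E
Major 3rd (3rd): G♯
Augmented 5th (5th): B♯
Minor 7th (7th): D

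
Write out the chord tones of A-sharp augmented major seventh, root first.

A-sharp C-double-sharp E-double-sharp G-double-sharp

A-sharp augmented major seventh is an augmented major seventh built on A-sharp.
A-sharp — root
C-double-sharp — major 3rd
E-double-sharp — augmented 5th
G-double-sharp — major 7th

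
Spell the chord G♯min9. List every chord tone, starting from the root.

G#, B, D#, F#, A#

G♯min9 is a minor ninth built on G#.
G# — root
B — minor 3rd
D# — perfect 5th
F# — minor 7th
A# — major 9th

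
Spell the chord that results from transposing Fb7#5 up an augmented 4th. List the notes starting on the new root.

Bb  D  F#  Ab

An augmented 4th up from Fb is Bb, so the new chord is Bb augmented seventh.
Root: Bb
Major 3rd (3rd): D
Augmented 5th (5th): F#
Minor 7th (7th): Ab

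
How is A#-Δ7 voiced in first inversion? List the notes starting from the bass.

C#  E#  G##  A#

A#-Δ7 = A#–C#–E#–G##; first inversion → third (C#) lowest.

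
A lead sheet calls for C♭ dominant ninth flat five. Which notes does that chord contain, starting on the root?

Cb, Eb, Gbb, Bbb, Db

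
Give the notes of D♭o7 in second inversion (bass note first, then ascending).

D♭o7 = Db–Fb–Abb–Cbb; second inversion → fifth (Abb) lowest.

Abb  Cbb  Db  Fb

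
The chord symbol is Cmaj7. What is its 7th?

B

Cmaj7 is built on C; its 7th is a major 7th above the root.
A seventh above C uses the letter B, and the major 7th above C is B.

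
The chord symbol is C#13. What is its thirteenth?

A♯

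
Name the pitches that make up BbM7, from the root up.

BbM7 is a major seventh built on Bb.
Root: Bb
Major 3rd (3rd): D
Perfect 5th (5th): F
Major 7th (7th): A

Bb  D  F  A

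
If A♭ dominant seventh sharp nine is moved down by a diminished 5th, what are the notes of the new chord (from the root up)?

A-flat down a diminished 5th → D. New chord: D dominant seventh sharp nine.
- root: D
- major 3rd: F-sharp
- perfect 5th: A
- minor 7th: C
- augmented 9th: E-sharp

D, F-sharp, A, C, E-sharp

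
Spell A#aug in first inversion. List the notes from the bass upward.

C## E## A#

A#aug = A#–C##–E##; first inversion → third (C##) lowest.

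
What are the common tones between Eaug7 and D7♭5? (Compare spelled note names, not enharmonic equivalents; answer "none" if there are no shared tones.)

D

Eaug7 = E, G#, B#, D.
D7♭5 = D, F#, Ab, C.
Shared: D.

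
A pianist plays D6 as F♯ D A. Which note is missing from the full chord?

B

D6 = D, F♯, A, B. The voicing lacks the 6th (major 6th), B.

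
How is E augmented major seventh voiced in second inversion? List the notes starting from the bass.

In root position, E augmented major seventh is E–G#–B#–D#.
Second inversion puts the fifth (B#) in the bass.

B#, D#, E, G#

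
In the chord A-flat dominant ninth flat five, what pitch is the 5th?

A-flat dominant ninth flat five is built on A-flat; its 5th is a diminished 5th above the root.
A fifth above A uses the letter E, and the diminished 5th above A-flat is E-double-flat.

E-double-flat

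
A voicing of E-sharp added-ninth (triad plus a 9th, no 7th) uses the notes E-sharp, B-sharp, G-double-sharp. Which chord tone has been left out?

The full E-sharp added-ninth chord is E-sharp, G-double-sharp, B-sharp, F-double-sharp.
Comparing with the voicing, the major 9th (9th) — F-double-sharp — is absent.

F-double-sharp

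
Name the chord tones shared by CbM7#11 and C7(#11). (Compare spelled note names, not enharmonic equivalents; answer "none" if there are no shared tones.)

B♭

CbM7#11: C♭ E♭ G♭ B♭ F
C7(#11): C E G B♭ F♯
Common to both → B♭.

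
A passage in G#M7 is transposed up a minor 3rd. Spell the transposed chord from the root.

B – D# – F# – A#

Transposed root: G# → B (minor 3rd up). So we spell B major seventh:
- root: B
- major 3rd: D#
- perfect 5th: F#
- major 7th: A#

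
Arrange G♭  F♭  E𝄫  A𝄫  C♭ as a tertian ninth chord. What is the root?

F♭

Stacking in thirds gives F♭ – A𝄫 – C♭ – E𝄫 – G♭, so F♭ is the root — F♭ minor ninth.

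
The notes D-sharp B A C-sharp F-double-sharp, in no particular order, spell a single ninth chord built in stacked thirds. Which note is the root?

B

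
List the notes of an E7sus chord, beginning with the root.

E7sus: dominant seventh suspended fourth on E.
root → E
4th (perfect 4th) → A
5th (perfect 5th) → B
7th (minor 7th) → D

E, A, B, D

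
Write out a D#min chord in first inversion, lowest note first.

In root position, D#min is D♯–F♯–A♯.
First inversion puts the third (F♯) in the bass.

F♯ A♯ D♯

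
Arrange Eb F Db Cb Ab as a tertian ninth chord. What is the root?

Db

Stacking in thirds gives Db – F – Ab – Cb – Eb, so Db is the root — Db dominant ninth.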